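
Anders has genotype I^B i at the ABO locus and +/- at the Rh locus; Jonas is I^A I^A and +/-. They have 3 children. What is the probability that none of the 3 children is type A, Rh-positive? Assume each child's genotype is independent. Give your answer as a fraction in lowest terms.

ABO cross I^B i × I^A I^A → 1/2 A, 1/2 AB.
Rh cross +/- × +/- → 3/4 Rh+, 1/4 Rh-; so P(type A, Rh-positive) = 1/2 × 3/4 = 3/8 per child.
P(not type A, Rh-positive) = 5/8 for one child; (5/8)^3 = 125/512.

125/512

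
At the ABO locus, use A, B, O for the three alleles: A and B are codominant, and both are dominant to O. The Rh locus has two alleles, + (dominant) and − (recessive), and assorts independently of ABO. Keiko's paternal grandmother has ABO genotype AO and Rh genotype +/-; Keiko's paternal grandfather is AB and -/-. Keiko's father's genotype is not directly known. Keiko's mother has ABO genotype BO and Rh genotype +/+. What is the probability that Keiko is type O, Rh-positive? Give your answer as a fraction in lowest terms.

1/8

Keiko's father's ABO genotype from AO × AB: 1/4 AA, 1/4 AB, 1/4 AO, 1/4 BO.
Crossing each possibility with the mother BO and summing P(type O): 1/4·0 + 1/4·0 + 1/4·1/4 + 1/4·1/4 = 1/8.
Similarly for Rh via the father's Rh distribution: P(Rh+) = 1.
Independent loci: 1/8 × 1 = 1/8.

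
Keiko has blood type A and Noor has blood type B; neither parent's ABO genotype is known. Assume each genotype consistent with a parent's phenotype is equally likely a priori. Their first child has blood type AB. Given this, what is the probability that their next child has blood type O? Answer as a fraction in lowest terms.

1/36

Possible genotypes: Keiko ∈ {I^A I^A, I^A i}; Noor ∈ {I^B I^B, I^B i}.
Weight each parental genotype pair by prior × P(type-AB child):
  I^A I^A × I^B I^B: posterior weight 4/9; P(next child type O) = 0.
  I^A I^A × I^B i: posterior weight 2/9; P(next child type O) = 0.
  I^A i × I^B I^B: posterior weight 2/9; P(next child type O) = 0.
  I^A i × I^B i: posterior weight 1/9; P(next child type O) = 1/4.
Weighted sum = 1/36.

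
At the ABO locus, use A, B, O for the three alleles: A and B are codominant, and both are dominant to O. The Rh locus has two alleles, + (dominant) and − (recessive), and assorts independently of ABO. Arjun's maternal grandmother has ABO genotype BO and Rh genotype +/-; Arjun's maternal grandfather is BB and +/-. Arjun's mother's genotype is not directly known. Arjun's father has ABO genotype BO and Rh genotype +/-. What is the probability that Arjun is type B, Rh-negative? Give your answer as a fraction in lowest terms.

7/32

Arjun's mother's ABO genotype from BO × BB: 1/2 BB, 1/2 BO.
Crossing each possibility with the father BO and summing P(type B): 1/2·1 + 1/2·3/4 = 7/8.
Similarly for Rh via the mother's Rh distribution: P(Rh-) = 1/4.
Independent loci: 7/8 × 1/4 = 7/32.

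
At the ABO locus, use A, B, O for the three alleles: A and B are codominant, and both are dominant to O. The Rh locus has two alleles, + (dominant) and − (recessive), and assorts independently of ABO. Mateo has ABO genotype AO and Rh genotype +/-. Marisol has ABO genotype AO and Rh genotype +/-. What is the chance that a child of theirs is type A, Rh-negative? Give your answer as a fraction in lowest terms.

3/16

ABO cross AO × AO → offspring phenotypes: 1/4 O, 3/4 A.
Rh cross +/- × +/- → 3/4 Rh+, 1/4 Rh-.
Independent loci: P(type A, Rh-negative) = 3/4 × 1/4 = 3/16.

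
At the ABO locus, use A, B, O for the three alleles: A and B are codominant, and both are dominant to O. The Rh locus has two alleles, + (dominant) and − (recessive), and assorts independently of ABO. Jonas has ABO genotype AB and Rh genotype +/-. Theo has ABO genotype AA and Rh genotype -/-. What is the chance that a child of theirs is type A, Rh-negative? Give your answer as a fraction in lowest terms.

1/4

ABO cross AB × AA → offspring phenotypes: 1/2 A, 1/2 AB.
Rh cross +/- × -/- → 1/2 Rh+, 1/2 Rh-.
Independent loci: P(type A, Rh-negative) = 1/2 × 1/2 = 1/4.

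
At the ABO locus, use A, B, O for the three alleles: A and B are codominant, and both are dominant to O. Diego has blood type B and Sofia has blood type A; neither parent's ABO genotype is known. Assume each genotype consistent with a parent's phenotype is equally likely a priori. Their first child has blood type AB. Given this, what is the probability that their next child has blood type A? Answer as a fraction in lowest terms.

Possible genotypes: Diego ∈ {BB, BO}; Sofia ∈ {AA, AO}.
Weight each parental genotype pair by prior × P(type-AB child):
  BB × AA: posterior weight 4/9; P(next child type A) = 0.
  BB × AO: posterior weight 2/9; P(next child type A) = 0.
  BO × AA: posterior weight 2/9; P(next child type A) = 1/2.
  BO × AO: posterior weight 1/9; P(next child type A) = 1/4.
Weighted sum = 5/36.

5/36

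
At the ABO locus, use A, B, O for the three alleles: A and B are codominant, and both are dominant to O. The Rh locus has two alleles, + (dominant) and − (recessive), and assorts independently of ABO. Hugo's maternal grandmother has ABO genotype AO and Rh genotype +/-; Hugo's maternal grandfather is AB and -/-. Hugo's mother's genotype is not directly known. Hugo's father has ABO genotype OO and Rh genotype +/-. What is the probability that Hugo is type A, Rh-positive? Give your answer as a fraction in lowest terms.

Hugo's mother's ABO genotype from AO × AB: 1/4 AA, 1/4 AB, 1/4 AO, 1/4 BO.
Crossing each possibility with the father OO and summing P(type A): 1/4·1 + 1/4·1/2 + 1/4·1/2 + 1/4·0 = 1/2.
Similarly for Rh via the mother's Rh distribution: P(Rh+) = 5/8.
Independent loci: 1/2 × 5/8 = 5/16.

5/16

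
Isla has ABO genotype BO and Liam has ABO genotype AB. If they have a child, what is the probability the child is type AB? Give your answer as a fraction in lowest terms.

ABO cross BO × AB → offspring phenotypes: 1/4 A, 1/2 B, 1/4 AB.
So P(type AB) = 1/4.

1/4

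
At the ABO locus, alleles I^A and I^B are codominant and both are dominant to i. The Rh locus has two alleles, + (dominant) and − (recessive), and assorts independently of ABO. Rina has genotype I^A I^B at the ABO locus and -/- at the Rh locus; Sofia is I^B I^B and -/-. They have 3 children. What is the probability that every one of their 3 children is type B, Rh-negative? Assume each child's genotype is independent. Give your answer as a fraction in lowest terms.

ABO cross I^A I^B × I^B I^B → 1/2 B, 1/2 AB.
Rh cross -/- × -/- → 1 Rh-; so P(type B, Rh-negative) = 1/2 × 1 = 1/2 per child.
All 3 independent: (1/2)^3 = 1/8.

1/8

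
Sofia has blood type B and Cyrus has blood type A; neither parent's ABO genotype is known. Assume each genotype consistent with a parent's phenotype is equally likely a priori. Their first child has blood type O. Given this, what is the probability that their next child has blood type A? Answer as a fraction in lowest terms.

Possible genotypes: Sofia ∈ {BB, BO}; Cyrus ∈ {AA, AO}.
Weight each parental genotype pair by prior × P(type-O child):
  BO × AO: posterior weight 1; P(next child type A) = 1/4.
Weighted sum = 1/4.

1/4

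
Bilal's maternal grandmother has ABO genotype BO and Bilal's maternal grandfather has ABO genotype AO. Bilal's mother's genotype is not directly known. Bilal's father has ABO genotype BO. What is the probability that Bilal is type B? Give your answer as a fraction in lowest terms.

Bilal's mother's ABO genotype from BO × AO: 1/4 AB, 1/4 AO, 1/4 BO, 1/4 OO.
Crossing each possibility with the father BO and summing P(type B): 1/4·1/2 + 1/4·1/4 + 1/4·3/4 + 1/4·1/2 = 1/2.

1/2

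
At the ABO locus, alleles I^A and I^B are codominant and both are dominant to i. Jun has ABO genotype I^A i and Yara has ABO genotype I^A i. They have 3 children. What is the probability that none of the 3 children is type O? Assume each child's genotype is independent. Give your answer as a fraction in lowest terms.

ABO cross I^A i × I^A i → 1/4 O, 3/4 A.
So P(type O) = 1/4 per child.
P(not type O) = 3/4 for one child; (3/4)^3 = 27/64.

27/64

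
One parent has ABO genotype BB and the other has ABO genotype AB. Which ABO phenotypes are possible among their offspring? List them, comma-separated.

B, AB

Gametes from BB × AB give offspring ABO genotypes AB, BB, i.e. phenotypes B, AB.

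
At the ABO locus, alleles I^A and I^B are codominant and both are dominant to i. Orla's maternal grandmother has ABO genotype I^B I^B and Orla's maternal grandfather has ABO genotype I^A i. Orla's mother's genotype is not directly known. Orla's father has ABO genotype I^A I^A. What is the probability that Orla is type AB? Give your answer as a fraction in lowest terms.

1/2

Orla's mother's ABO genotype from I^B I^B × I^A i: 1/2 I^A I^B, 1/2 I^B i.
Crossing each possibility with the father I^A I^A and summing P(type AB): 1/2·1/2 + 1/2·1/2 = 1/2.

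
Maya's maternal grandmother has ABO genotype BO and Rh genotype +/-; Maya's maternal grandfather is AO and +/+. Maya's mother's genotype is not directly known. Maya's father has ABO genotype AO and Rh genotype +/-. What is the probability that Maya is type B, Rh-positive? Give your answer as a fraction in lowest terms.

7/64

Maya's mother's ABO genotype from BO × AO: 1/4 AB, 1/4 AO, 1/4 BO, 1/4 OO.
Crossing each possibility with the father AO and summing P(type B): 1/4·1/4 + 1/4·0 + 1/4·1/4 + 1/4·0 = 1/8.
Similarly for Rh via the mother's Rh distribution: P(Rh+) = 7/8.
Independent loci: 1/8 × 7/8 = 7/64.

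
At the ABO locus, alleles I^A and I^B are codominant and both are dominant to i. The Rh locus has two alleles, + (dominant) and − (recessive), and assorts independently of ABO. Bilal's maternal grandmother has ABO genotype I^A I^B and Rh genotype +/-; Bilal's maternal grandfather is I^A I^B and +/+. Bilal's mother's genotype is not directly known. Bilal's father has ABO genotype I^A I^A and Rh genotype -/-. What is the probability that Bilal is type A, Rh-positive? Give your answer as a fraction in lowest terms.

3/8

Bilal's mother's ABO genotype from I^A I^B × I^A I^B: 1/4 I^A I^A, 1/2 I^A I^B, 1/4 I^B I^B.
Crossing each possibility with the father I^A I^A and summing P(type A): 1/4·1 + 1/2·1/2 + 1/4·0 = 1/2.
Similarly for Rh via the mother's Rh distribution: P(Rh+) = 3/4.
Independent loci: 1/2 × 3/4 = 3/8.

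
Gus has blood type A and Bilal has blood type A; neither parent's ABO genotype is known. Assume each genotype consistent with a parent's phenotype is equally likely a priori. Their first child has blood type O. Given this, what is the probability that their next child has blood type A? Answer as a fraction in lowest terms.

3/4

Possible genotypes: Gus ∈ {I^A I^A, I^A i}; Bilal ∈ {I^A I^A, I^A i}.
Weight each parental genotype pair by prior × P(type-O child):
  I^A i × I^A i: posterior weight 1; P(next child type A) = 3/4.
Weighted sum = 3/4.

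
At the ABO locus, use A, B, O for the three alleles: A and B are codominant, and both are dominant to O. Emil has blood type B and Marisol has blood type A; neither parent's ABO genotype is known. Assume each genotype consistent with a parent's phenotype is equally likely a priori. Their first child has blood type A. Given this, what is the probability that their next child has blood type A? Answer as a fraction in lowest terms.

5/12

Possible genotypes: Emil ∈ {BB, BO}; Marisol ∈ {AA, AO}.
Weight each parental genotype pair by prior × P(type-A child):
  BO × AA: posterior weight 2/3; P(next child type A) = 1/2.
  BO × AO: posterior weight 1/3; P(next child type A) = 1/4.
Weighted sum = 5/12.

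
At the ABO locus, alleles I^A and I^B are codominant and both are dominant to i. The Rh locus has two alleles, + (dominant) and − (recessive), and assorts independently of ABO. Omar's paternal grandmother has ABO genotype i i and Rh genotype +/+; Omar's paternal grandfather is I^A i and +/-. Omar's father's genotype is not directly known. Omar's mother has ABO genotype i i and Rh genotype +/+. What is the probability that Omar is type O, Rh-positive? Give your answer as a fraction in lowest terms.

3/4

Omar's father's ABO genotype from i i × I^A i: 1/2 I^A i, 1/2 i i.
Crossing each possibility with the mother i i and summing P(type O): 1/2·1/2 + 1/2·1 = 3/4.
Similarly for Rh via the father's Rh distribution: P(Rh+) = 1.
Independent loci: 3/4 × 1 = 3/4.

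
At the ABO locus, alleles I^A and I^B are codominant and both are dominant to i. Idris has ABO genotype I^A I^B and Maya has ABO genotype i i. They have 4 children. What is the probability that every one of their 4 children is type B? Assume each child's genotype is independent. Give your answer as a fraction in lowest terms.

ABO cross I^A I^B × i i → 1/2 A, 1/2 B.
So P(type B) = 1/2 per child.
All 4 independent: (1/2)^4 = 1/16.

1/16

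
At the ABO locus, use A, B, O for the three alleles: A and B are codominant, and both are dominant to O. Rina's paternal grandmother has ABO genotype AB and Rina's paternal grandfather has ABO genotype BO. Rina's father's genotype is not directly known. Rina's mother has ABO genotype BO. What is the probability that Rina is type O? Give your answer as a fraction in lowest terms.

1/8

Rina's father's ABO genotype from AB × BO: 1/4 AB, 1/4 AO, 1/4 BB, 1/4 BO.
Crossing each possibility with the mother BO and summing P(type O): 1/4·0 + 1/4·1/4 + 1/4·0 + 1/4·1/4 = 1/8.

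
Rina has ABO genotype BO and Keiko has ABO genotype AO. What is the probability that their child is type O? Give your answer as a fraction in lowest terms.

1/4

ABO cross BO × AO → offspring phenotypes: 1/4 O, 1/4 A, 1/4 B, 1/4 AB.
So P(type O) = 1/4.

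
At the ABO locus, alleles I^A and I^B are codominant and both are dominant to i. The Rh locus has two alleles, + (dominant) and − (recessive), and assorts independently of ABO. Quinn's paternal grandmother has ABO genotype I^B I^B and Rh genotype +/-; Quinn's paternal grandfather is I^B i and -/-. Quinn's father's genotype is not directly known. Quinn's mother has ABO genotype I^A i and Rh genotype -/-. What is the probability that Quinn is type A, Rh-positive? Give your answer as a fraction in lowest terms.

1/32

Quinn's father's ABO genotype from I^B I^B × I^B i: 1/2 I^B I^B, 1/2 I^B i.
Crossing each possibility with the mother I^A i and summing P(type A): 1/2·0 + 1/2·1/4 = 1/8.
Similarly for Rh via the father's Rh distribution: P(Rh+) = 1/4.
Independent loci: 1/8 × 1/4 = 1/32.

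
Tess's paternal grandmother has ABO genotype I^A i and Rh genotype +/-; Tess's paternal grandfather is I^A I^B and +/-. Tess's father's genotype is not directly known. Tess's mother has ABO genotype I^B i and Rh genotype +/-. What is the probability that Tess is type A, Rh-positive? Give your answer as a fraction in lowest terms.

3/16

Tess's father's ABO genotype from I^A i × I^A I^B: 1/4 I^A I^A, 1/4 I^A I^B, 1/4 I^A i, 1/4 I^B i.
Crossing each possibility with the mother I^B i and summing P(type A): 1/4·1/2 + 1/4·1/4 + 1/4·1/4 + 1/4·0 = 1/4.
Similarly for Rh via the father's Rh distribution: P(Rh+) = 3/4.
Independent loci: 1/4 × 3/4 = 3/16.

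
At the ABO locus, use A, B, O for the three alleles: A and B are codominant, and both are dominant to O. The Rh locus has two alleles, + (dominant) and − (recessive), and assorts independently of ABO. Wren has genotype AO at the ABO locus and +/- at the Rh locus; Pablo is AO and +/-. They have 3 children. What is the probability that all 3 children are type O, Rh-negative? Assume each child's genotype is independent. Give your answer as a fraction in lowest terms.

ABO cross AO × AO → 1/4 O, 3/4 A.
Rh cross +/- × +/- → 3/4 Rh+, 1/4 Rh-; so P(type O, Rh-negative) = 1/4 × 1/4 = 1/16 per child.
All 3 independent: (1/16)^3 = 1/4096.

1/4096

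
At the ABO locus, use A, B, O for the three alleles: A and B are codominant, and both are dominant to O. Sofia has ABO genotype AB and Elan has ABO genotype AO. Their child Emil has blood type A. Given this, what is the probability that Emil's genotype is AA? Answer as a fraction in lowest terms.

1/2

Cross AB × AO → 1/4 AA, 1/4 AB, 1/4 AO, 1/4 BO.
Type-A genotypes among offspring: AA (1/4), AO (1/4); total 1/2.
P(AA | type A) = (1/4) / (1/2) = 1/2.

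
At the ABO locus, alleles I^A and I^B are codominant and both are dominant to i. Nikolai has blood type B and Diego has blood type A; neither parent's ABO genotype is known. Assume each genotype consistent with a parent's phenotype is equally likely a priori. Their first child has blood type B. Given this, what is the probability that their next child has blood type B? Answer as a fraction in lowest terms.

5/12

Possible genotypes: Nikolai ∈ {I^B I^B, I^B i}; Diego ∈ {I^A I^A, I^A i}.
Weight each parental genotype pair by prior × P(type-B child):
  I^B I^B × I^A i: posterior weight 2/3; P(next child type B) = 1/2.
  I^B i × I^A i: posterior weight 1/3; P(next child type B) = 1/4.
Weighted sum = 5/12.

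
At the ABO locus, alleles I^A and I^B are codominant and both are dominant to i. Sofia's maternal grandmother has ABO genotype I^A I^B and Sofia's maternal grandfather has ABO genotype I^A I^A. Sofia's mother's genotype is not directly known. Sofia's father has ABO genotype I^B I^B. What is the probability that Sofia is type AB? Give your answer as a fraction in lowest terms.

3/4

Sofia's mother's ABO genotype from I^A I^B × I^A I^A: 1/2 I^A I^A, 1/2 I^A I^B.
Crossing each possibility with the father I^B I^B and summing P(type AB): 1/2·1 + 1/2·1/2 = 3/4.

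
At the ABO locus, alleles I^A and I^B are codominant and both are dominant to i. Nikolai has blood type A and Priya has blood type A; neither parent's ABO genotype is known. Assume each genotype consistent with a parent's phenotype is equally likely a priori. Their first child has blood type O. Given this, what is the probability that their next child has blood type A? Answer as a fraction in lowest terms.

Possible genotypes: Nikolai ∈ {I^A I^A, I^A i}; Priya ∈ {I^A I^A, I^A i}.
Weight each parental genotype pair by prior × P(type-O child):
  I^A i × I^A i: posterior weight 1; P(next child type A) = 3/4.
Weighted sum = 3/4.

3/4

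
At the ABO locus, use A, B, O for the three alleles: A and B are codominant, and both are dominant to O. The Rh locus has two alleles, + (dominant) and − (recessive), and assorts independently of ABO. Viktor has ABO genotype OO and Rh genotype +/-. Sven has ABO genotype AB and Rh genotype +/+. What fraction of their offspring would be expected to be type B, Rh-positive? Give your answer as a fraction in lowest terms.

1/2

ABO cross OO × AB → offspring phenotypes: 1/2 A, 1/2 B.
Rh cross +/- × +/+ → 1 Rh+.
Independent loci: P(type B, Rh-positive) = 1/2 × 1 = 1/2.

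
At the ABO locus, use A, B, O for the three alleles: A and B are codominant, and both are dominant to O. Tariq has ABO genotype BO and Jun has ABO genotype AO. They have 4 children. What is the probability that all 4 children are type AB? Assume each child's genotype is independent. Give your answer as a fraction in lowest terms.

ABO cross BO × AO → 1/4 O, 1/4 A, 1/4 B, 1/4 AB.
So P(type AB) = 1/4 per child.
All 4 independent: (1/4)^4 = 1/256.

1/256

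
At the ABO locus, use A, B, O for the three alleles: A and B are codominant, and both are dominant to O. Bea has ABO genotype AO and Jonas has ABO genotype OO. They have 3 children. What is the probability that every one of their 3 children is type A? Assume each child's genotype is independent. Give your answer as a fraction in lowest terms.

ABO cross AO × OO → 1/2 O, 1/2 A.
So P(type A) = 1/2 per child.
All 3 independent: (1/2)^3 = 1/8.

1/8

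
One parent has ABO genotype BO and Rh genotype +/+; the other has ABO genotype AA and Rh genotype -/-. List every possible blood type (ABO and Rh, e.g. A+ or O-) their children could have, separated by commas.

Gametes from BO × AA give offspring ABO genotypes AB, AO, i.e. phenotypes A, AB.
Rh cross +/+ × -/- → phenotypes Rh+.
Combining independently: A+, AB+.

A+, AB+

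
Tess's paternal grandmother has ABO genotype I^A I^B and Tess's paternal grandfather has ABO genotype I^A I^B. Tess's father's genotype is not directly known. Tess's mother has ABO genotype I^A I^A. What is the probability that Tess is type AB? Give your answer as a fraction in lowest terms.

Tess's father's ABO genotype from I^A I^B × I^A I^B: 1/4 I^A I^A, 1/2 I^A I^B, 1/4 I^B I^B.
Crossing each possibility with the mother I^A I^A and summing P(type AB): 1/4·0 + 1/2·1/2 + 1/4·1 = 1/2.

1/2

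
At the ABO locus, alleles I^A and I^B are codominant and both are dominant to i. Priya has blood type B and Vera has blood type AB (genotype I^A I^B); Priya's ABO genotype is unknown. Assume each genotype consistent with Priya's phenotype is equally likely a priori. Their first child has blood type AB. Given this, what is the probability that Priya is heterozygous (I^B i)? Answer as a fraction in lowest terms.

1/3

Possible genotypes: Priya ∈ {I^B I^B, I^B i}; Vera ∈ {I^A I^B}.
Weight each parental genotype pair by prior × P(type-AB child):
  I^B I^B × I^A I^B: posterior weight 2/3.
  I^B i × I^A I^B: posterior weight 1/3.
Sum the posterior weight over pairs where Priya is I^B i: 1/3.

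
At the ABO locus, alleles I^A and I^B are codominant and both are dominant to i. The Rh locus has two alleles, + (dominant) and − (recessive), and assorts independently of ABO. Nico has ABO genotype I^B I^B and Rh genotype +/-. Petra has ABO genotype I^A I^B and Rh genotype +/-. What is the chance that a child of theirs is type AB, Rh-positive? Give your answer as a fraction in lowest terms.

ABO cross I^B I^B × I^A I^B → offspring phenotypes: 1/2 B, 1/2 AB.
Rh cross +/- × +/- → 3/4 Rh+, 1/4 Rh-.
Independent loci: P(type AB, Rh-positive) = 1/2 × 3/4 = 3/8.

3/8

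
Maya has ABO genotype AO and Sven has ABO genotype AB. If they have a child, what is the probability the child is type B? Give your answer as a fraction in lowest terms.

1/4

ABO cross AO × AB → offspring phenotypes: 1/2 A, 1/4 B, 1/4 AB.
So P(type B) = 1/4.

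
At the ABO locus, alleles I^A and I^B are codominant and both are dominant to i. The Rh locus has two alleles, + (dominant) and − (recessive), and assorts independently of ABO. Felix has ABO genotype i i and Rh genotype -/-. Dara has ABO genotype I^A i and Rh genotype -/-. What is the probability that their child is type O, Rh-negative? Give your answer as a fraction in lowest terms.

1/2

ABO cross i i × I^A i → offspring phenotypes: 1/2 O, 1/2 A.
Rh cross -/- × -/- → 1 Rh-.
Independent loci: P(type O, Rh-negative) = 1/2 × 1 = 1/2.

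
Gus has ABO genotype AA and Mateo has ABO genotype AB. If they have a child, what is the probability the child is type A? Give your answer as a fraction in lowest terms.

1/2

ABO cross AA × AB → offspring phenotypes: 1/2 A, 1/2 AB.
So P(type A) = 1/2.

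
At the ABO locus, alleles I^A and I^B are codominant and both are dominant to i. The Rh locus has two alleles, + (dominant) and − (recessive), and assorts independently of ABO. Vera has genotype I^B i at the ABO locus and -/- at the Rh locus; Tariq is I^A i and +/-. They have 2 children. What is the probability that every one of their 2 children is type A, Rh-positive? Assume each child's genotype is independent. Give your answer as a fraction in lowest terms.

ABO cross I^B i × I^A i → 1/4 O, 1/4 A, 1/4 B, 1/4 AB.
Rh cross -/- × +/- → 1/2 Rh+, 1/2 Rh-; so P(type A, Rh-positive) = 1/4 × 1/2 = 1/8 per child.
All 2 independent: (1/8)^2 = 1/64.

1/64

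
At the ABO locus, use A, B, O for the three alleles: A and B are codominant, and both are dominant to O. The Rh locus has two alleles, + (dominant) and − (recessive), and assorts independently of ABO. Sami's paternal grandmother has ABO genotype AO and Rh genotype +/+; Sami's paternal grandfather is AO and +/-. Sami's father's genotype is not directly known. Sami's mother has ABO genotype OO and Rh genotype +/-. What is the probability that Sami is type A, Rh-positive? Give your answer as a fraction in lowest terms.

7/16

Sami's father's ABO genotype from AO × AO: 1/4 AA, 1/2 AO, 1/4 OO.
Crossing each possibility with the mother OO and summing P(type A): 1/4·1 + 1/2·1/2 + 1/4·0 = 1/2.
Similarly for Rh via the father's Rh distribution: P(Rh+) = 7/8.
Independent loci: 1/2 × 7/8 = 7/16.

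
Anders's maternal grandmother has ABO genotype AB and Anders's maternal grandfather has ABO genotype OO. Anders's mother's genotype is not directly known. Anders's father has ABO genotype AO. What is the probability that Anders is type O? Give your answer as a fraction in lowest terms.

Anders's mother's ABO genotype from AB × OO: 1/2 AO, 1/2 BO.
Crossing each possibility with the father AO and summing P(type O): 1/2·1/4 + 1/2·1/4 = 1/4.

1/4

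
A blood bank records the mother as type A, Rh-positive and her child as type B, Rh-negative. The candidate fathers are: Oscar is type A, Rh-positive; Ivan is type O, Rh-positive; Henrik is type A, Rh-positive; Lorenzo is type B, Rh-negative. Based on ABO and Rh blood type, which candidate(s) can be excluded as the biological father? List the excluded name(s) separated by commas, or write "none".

A candidate is excluded only if no genotype consistent with his phenotype could produce a type B, Rh-negative child with a type A, Rh-positive mother.
Oscar (type A, Rh+): no genotype consistent with that phenotype can produce a type-B Rh- child with a type-A mother.
Ivan (type O, Rh+): no genotype consistent with that phenotype can produce a type-B Rh- child with a type-A mother.
Henrik (type A, Rh+): no genotype consistent with that phenotype can produce a type-B Rh- child with a type-A mother.

Oscar, Ivan, Henrik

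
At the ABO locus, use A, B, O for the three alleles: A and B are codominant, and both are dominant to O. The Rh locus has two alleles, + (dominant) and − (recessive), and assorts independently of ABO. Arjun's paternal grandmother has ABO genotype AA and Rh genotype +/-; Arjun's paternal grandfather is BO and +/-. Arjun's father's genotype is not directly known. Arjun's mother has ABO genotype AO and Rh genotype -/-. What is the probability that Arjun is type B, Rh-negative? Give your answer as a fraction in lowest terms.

1/16

Arjun's father's ABO genotype from AA × BO: 1/2 AB, 1/2 AO.
Crossing each possibility with the mother AO and summing P(type B): 1/2·1/4 + 1/2·0 = 1/8.
Similarly for Rh via the father's Rh distribution: P(Rh-) = 1/2.
Independent loci: 1/8 × 1/2 = 1/16.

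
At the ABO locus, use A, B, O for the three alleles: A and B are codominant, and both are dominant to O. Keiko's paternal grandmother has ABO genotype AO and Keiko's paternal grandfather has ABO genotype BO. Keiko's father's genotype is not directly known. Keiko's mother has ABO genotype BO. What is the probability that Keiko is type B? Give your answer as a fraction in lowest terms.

1/2

Keiko's father's ABO genotype from AO × BO: 1/4 AB, 1/4 AO, 1/4 BO, 1/4 OO.
Crossing each possibility with the mother BO and summing P(type B): 1/4·1/2 + 1/4·1/4 + 1/4·3/4 + 1/4·1/2 = 1/2.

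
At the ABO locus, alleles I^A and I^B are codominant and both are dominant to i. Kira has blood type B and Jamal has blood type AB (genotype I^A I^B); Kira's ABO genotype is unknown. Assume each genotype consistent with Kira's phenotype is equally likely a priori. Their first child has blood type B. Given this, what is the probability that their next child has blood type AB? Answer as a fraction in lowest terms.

3/8

Possible genotypes: Kira ∈ {I^B I^B, I^B i}; Jamal ∈ {I^A I^B}.
Weight each parental genotype pair by prior × P(type-B child):
  I^B I^B × I^A I^B: posterior weight 1/2; P(next child type AB) = 1/2.
  I^B i × I^A I^B: posterior weight 1/2; P(next child type AB) = 1/4.
Weighted sum = 3/8.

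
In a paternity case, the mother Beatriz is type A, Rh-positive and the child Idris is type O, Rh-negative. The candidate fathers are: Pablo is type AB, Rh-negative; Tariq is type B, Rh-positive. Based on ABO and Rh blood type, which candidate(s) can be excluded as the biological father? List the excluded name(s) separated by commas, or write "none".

Pablo

A candidate is excluded only if no genotype consistent with his phenotype could produce a type O, Rh-negative child with a type A, Rh-positive mother.
Pablo (type AB, Rh-): no genotype consistent with that phenotype can produce a type-O Rh- child with a type-A mother.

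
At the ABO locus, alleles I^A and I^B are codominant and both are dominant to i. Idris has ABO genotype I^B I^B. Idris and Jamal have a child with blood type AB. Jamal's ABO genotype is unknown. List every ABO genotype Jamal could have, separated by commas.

I^A I^A, I^A I^B, I^A i

For each candidate genotype of Jamal, check whether crossing it with I^B I^B can produce every observed child phenotype.
  I^A I^A → possible child types {AB} ✓
  I^A I^B → possible child types {B, AB} ✓
  I^A i → possible child types {B, AB} ✓
  I^B I^B → possible child types {B} ✗
  I^B i → possible child types {B} ✗
  i i → possible child types {B} ✗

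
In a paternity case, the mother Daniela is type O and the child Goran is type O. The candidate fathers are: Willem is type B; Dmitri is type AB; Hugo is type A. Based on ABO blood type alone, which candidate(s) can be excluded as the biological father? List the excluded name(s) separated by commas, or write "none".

A candidate is excluded only if no genotype consistent with his phenotype could produce a type O child with a type O mother.
Dmitri (type AB): no genotype consistent with that phenotype can produce a type-O child with a type-O mother.

Dmitri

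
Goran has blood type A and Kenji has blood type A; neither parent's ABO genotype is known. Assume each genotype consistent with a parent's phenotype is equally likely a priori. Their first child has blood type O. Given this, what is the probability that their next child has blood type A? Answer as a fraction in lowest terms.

Possible genotypes: Goran ∈ {I^A I^A, I^A i}; Kenji ∈ {I^A I^A, I^A i}.
Weight each parental genotype pair by prior × P(type-O child):
  I^A i × I^A i: posterior weight 1; P(next child type A) = 3/4.
Weighted sum = 3/4.

3/4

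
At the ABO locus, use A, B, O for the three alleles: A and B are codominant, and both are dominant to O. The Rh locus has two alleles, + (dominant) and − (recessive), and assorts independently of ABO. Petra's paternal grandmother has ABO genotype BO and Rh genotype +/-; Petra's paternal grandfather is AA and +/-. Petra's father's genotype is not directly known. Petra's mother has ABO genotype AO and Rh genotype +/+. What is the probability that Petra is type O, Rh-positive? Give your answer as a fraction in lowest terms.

1/8

Petra's father's ABO genotype from BO × AA: 1/2 AB, 1/2 AO.
Crossing each possibility with the mother AO and summing P(type O): 1/2·0 + 1/2·1/4 = 1/8.
Similarly for Rh via the father's Rh distribution: P(Rh+) = 1.
Independent loci: 1/8 × 1 = 1/8.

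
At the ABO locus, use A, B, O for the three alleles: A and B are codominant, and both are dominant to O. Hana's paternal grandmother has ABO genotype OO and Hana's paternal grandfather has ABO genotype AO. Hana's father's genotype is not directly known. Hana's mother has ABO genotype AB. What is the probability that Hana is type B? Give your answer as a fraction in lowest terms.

Hana's father's ABO genotype from OO × AO: 1/2 AO, 1/2 OO.
Crossing each possibility with the mother AB and summing P(type B): 1/2·1/4 + 1/2·1/2 = 3/8.

3/8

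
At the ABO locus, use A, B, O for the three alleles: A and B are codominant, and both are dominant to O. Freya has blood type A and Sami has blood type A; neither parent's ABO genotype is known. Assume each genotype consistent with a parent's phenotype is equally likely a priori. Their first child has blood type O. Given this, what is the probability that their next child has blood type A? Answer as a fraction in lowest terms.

Possible genotypes: Freya ∈ {AA, AO}; Sami ∈ {AA, AO}.
Weight each parental genotype pair by prior × P(type-O child):
  AO × AO: posterior weight 1; P(next child type A) = 3/4.
Weighted sum = 3/4.

3/4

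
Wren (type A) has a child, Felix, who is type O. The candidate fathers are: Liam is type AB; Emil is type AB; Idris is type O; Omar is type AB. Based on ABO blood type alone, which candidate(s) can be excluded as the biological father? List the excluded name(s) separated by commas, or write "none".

A candidate is excluded only if no genotype consistent with his phenotype could produce a type O child with a type A mother.
Liam (type AB): no genotype consistent with that phenotype can produce a type-O child with a type-A mother.
Emil (type AB): no genotype consistent with that phenotype can produce a type-O child with a type-A mother.
Omar (type AB): no genotype consistent with that phenotype can produce a type-O child with a type-A mother.

Liam, Emil, Omar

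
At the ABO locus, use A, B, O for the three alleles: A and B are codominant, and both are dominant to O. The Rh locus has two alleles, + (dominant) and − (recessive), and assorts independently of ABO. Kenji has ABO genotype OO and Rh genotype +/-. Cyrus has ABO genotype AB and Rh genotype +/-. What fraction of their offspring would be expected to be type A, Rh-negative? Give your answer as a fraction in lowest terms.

1/8

ABO cross OO × AB → offspring phenotypes: 1/2 A, 1/2 B.
Rh cross +/- × +/- → 3/4 Rh+, 1/4 Rh-.
Independent loci: P(type A, Rh-negative) = 1/2 × 1/4 = 1/8.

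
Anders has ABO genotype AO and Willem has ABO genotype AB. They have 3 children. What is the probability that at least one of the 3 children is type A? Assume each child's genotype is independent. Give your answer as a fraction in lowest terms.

7/8

ABO cross AO × AB → 1/2 A, 1/4 B, 1/4 AB.
So P(type A) = 1/2 per child.
P(none) = (1/2)^3 = 1/8; P(at least one) = 1 − 1/8 = 7/8.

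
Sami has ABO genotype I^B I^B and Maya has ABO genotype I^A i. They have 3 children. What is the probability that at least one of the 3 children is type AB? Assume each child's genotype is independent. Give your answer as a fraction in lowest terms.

7/8

ABO cross I^B I^B × I^A i → 1/2 B, 1/2 AB.
So P(type AB) = 1/2 per child.
P(none) = (1/2)^3 = 1/8; P(at least one) = 1 − 1/8 = 7/8.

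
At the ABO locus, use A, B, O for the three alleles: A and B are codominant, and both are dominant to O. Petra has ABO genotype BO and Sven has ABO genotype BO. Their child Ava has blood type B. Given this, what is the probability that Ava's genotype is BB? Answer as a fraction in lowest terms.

1/3

Cross BO × BO → 1/4 BB, 1/2 BO, 1/4 OO.
Type-B genotypes among offspring: BB (1/4), BO (1/2); total 3/4.
P(BB | type B) = (1/4) / (3/4) = 1/3.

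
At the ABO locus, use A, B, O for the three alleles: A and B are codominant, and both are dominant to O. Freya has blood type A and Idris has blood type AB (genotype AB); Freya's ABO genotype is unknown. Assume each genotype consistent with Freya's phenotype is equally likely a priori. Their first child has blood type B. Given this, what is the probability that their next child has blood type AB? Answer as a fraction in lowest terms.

Possible genotypes: Freya ∈ {AA, AO}; Idris ∈ {AB}.
Weight each parental genotype pair by prior × P(type-B child):
  AO × AB: posterior weight 1; P(next child type AB) = 1/4.
Weighted sum = 1/4.

1/4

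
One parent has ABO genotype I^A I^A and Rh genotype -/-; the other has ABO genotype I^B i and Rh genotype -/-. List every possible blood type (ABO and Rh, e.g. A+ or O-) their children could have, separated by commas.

Gametes from I^A I^A × I^B i give offspring ABO genotypes I^A I^B, I^A i, i.e. phenotypes A, AB.
Rh cross -/- × -/- → phenotypes Rh-.
Combining independently: A-, AB-.

A-, AB-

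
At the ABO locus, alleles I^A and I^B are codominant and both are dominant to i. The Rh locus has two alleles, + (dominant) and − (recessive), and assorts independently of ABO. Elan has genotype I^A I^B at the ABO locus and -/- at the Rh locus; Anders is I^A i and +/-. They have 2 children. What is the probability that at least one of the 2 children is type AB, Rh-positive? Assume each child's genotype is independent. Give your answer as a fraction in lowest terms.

ABO cross I^A I^B × I^A i → 1/2 A, 1/4 B, 1/4 AB.
Rh cross -/- × +/- → 1/2 Rh+, 1/2 Rh-; so P(type AB, Rh-positive) = 1/4 × 1/2 = 1/8 per child.
P(none) = (7/8)^2 = 49/64; P(at least one) = 1 − 49/64 = 15/64.

15/64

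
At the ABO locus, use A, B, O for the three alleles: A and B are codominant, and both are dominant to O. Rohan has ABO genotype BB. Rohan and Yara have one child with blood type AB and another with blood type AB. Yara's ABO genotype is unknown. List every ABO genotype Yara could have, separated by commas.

For each candidate genotype of Yara, check whether crossing it with BB can produce every observed child phenotype.
  AA → possible child types {AB} ✓
  AB → possible child types {B, AB} ✓
  AO → possible child types {B, AB} ✓
  BB → possible child types {B} ✗
  BO → possible child types {B} ✗
  OO → possible child types {B} ✗

AA, AB, AO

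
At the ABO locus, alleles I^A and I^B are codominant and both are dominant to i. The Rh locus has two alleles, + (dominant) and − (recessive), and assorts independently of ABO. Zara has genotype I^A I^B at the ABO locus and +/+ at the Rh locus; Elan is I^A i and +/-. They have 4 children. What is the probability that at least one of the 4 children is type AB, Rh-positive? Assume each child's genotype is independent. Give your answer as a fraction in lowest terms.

ABO cross I^A I^B × I^A i → 1/2 A, 1/4 B, 1/4 AB.
Rh cross +/+ × +/- → 1 Rh+; so P(type AB, Rh-positive) = 1/4 × 1 = 1/4 per child.
P(none) = (3/4)^4 = 81/256; P(at least one) = 1 − 81/256 = 175/256.

175/256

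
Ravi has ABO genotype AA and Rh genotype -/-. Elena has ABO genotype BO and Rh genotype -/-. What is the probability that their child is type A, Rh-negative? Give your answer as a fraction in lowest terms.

1/2

ABO cross AA × BO → offspring phenotypes: 1/2 A, 1/2 AB.
Rh cross -/- × -/- → 1 Rh-.
Independent loci: P(type A, Rh-negative) = 1/2 × 1 = 1/2.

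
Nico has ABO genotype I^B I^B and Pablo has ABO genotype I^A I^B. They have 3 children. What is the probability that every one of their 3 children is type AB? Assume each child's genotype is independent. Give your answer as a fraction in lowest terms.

ABO cross I^B I^B × I^A I^B → 1/2 B, 1/2 AB.
So P(type AB) = 1/2 per child.
All 3 independent: (1/2)^3 = 1/8.

1/8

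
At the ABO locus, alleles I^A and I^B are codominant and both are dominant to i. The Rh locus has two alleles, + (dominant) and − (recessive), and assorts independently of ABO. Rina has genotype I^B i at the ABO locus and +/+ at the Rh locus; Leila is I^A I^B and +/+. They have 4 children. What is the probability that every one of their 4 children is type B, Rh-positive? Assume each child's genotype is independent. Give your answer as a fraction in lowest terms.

ABO cross I^B i × I^A I^B → 1/4 A, 1/2 B, 1/4 AB.
Rh cross +/+ × +/+ → 1 Rh+; so P(type B, Rh-positive) = 1/2 × 1 = 1/2 per child.
All 4 independent: (1/2)^4 = 1/16.

1/16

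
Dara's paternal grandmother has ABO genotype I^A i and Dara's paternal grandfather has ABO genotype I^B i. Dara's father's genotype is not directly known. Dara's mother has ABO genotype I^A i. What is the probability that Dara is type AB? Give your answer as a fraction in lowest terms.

Dara's father's ABO genotype from I^A i × I^B i: 1/4 I^A I^B, 1/4 I^A i, 1/4 I^B i, 1/4 i i.
Crossing each possibility with the mother I^A i and summing P(type AB): 1/4·1/4 + 1/4·0 + 1/4·1/4 + 1/4·0 = 1/8.

1/8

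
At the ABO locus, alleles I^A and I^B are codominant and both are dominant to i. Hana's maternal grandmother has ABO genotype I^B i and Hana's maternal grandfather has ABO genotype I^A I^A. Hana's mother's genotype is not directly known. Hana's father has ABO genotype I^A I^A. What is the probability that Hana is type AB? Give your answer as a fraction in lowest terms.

1/4

Hana's mother's ABO genotype from I^B i × I^A I^A: 1/2 I^A I^B, 1/2 I^A i.
Crossing each possibility with the father I^A I^A and summing P(type AB): 1/2·1/2 + 1/2·0 = 1/4.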